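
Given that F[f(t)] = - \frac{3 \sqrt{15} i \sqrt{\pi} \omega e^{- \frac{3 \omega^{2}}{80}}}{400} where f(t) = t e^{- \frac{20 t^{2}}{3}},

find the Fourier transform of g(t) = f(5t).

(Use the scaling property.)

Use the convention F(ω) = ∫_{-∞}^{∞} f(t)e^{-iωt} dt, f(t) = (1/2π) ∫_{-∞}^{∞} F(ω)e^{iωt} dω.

F[g](ω) = - \frac{3 \sqrt{15} i \sqrt{\pi} \omega e^{- \frac{3 \omega^{2}}{2000}}}{10000}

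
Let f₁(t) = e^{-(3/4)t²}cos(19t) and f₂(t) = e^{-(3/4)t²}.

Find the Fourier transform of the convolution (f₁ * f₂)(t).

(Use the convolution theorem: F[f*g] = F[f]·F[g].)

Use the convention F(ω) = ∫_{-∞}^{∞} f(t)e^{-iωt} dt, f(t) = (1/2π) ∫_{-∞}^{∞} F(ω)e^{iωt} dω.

F[f₁*f₂](ω) = \frac{2 \pi \left(e^{\frac{76 \omega}{3}} + 1\right) e^{- \frac{2 \omega^{2}}{3} - \frac{38 \omega}{3} - \frac{361}{3}}}{3}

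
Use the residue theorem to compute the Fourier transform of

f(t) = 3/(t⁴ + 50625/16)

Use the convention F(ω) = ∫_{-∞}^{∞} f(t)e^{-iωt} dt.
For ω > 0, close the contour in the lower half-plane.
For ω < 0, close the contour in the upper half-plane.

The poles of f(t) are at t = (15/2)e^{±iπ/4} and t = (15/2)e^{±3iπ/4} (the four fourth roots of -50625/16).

Let g(z) = f(z)e^{-iωz}; for large |z| the factor e^{-iωz} decays in the lower half-plane when ω > 0 and in the upper half-plane when ω < 0.

Case ω > 0 (lower half-plane, clockwise contour ⇒ F(ω) = -2πi·ΣRes):
  Res_{z = - \frac{15 \sqrt{2}}{4} - \frac{15 \sqrt{2} i}{4}} g(z) = \frac{\sqrt{2} \left(1 + i\right) e^{\frac{15 \sqrt{2} \omega \left(-1 + i\right)}{4}}}{1125}
  Res_{z = \frac{15 \sqrt{2}}{4} - \frac{15 \sqrt{2} i}{4}} g(z) = \frac{\sqrt{2} \left(-1 + i\right) e^{- \frac{15 \sqrt{2} \omega \left(1 + i\right)}{4}}}{1125}
  F(ω) = -2πi·ΣRes = \frac{2 \sqrt{2} \pi \left(\left(1 - i\right) e^{\frac{15 \sqrt{2} i \omega}{2}} + 1 + i\right) e^{- \frac{15 \sqrt{2} \omega \left(1 + i\right)}{4}}}{1125} = \frac{8 \pi e^{- \frac{15 \sqrt{2} \omega}{4}} \sin{\left(\frac{15 \sqrt{2} \omega}{4} + \frac{\pi}{4} \right)}}{1125}

Case ω < 0 (upper half-plane, counterclockwise contour ⇒ F(ω) = +2πi·ΣRes):
  Res_{z = \frac{15 \sqrt{2}}{4} + \frac{15 \sqrt{2} i}{4}} g(z) = - \frac{\sqrt{2} \left(1 + i\right) e^{\frac{15 \sqrt{2} \omega \left(1 - i\right)}{4}}}{1125}
  Res_{z = - \frac{15 \sqrt{2}}{4} + \frac{15 \sqrt{2} i}{4}} g(z) = \frac{\sqrt{2} \left(1 - i\right) e^{\frac{15 \sqrt{2} \omega \left(1 + i\right)}{4}}}{1125}
  F(ω) = 2πi·ΣRes = - \frac{2 \sqrt{2} i \pi \left(\left(1 + i\right) e^{\frac{15 \sqrt{2} \omega \left(1 - i\right)}{4}} - \left(1 - i\right) e^{\frac{15 \sqrt{2} \omega \left(1 + i\right)}{4}}\right)}{1125} = \frac{8 \pi e^{\frac{15 \sqrt{2} \omega}{4}} \cos{\left(\frac{15 \sqrt{2} \omega}{4} + \frac{\pi}{4} \right)}}{1125}

Both cases combine into a single formula in |ω|:

F(ω) = \frac{8 \pi e^{- \frac{15 \sqrt{2} \left|{\omega}\right|}{4}} \sin{\left(\frac{15 \sqrt{2} \left|{\omega}\right|}{4} + \frac{\pi}{4} \right)}}{1125}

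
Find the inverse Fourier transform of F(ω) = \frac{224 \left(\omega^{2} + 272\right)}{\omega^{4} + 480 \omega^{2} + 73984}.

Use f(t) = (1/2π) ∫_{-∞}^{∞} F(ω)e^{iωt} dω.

f(t) = 7 e^{- 16 \left|{t}\right|} \cos{\left(4 \left|{t}\right| \right)}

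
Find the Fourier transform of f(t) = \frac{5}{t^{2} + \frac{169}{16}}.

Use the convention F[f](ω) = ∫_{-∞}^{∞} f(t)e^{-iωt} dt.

F(ω) = \frac{20 \pi e^{- \frac{13 \left|{\omega}\right|}{4}}}{13}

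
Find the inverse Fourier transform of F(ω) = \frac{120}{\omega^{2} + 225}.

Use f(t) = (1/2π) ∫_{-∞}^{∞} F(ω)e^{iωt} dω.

f(t) = 4 e^{- 15 \left|{t}\right|}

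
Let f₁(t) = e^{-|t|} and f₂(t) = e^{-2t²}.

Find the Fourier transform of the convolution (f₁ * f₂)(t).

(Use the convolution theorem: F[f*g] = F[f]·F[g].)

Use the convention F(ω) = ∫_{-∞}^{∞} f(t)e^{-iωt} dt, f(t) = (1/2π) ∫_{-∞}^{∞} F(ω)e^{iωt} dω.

F[f₁*f₂](ω) = \frac{\sqrt{2} \sqrt{\pi} e^{- \frac{\omega^{2}}{8}}}{\omega^{2} + 1}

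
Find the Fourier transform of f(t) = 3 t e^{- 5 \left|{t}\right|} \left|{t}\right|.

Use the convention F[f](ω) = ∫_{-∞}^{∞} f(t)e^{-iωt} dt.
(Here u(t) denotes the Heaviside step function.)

F(ω) = \frac{12 i \omega \left(\omega^{2} - 75\right)}{\left(\omega^{2} + 25\right)^{3}}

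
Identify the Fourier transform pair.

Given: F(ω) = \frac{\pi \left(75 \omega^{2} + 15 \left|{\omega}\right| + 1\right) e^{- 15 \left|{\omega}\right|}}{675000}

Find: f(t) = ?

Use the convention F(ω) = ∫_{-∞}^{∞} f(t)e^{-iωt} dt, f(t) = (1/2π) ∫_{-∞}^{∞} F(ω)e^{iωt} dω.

f(t) = \frac{3}{\left(t^{2} + 225\right)^{3}}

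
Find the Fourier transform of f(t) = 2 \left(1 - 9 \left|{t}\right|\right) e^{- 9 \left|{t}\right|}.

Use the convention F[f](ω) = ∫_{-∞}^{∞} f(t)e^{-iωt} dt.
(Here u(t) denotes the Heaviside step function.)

F(ω) = \frac{72 \omega^{2}}{\left(\omega^{2} + 81\right)^{2}}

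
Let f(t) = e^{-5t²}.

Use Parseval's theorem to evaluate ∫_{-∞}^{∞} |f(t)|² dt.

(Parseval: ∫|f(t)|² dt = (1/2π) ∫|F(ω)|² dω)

∫|f(t)|² dt = \frac{\sqrt{10} \sqrt{\pi}}{10}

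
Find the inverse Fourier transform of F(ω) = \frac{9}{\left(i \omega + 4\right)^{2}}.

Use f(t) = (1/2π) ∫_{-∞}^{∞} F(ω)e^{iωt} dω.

f(t) = 9 t e^{- 4 t} u\left(t\right)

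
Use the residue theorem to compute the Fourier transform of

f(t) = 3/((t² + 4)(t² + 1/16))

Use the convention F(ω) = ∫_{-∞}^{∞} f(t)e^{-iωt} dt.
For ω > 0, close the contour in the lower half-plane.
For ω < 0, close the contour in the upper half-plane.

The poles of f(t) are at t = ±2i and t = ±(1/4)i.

Let g(z) = f(z)e^{-iωz}; for large |z| the factor e^{-iωz} decays in the lower half-plane when ω > 0 and in the upper half-plane when ω < 0.

Case ω > 0 (lower half-plane, clockwise contour ⇒ F(ω) = -2πi·ΣRes):
  Res_{z = - 2 i} g(z) = - \frac{4 i e^{- 2 \omega}}{21}
  Res_{z = - \frac{i}{4}} g(z) = \frac{32 i e^{- \frac{\omega}{4}}}{21}
  F(ω) = -2πi·ΣRes = - \frac{8 \pi e^{- 2 \omega}}{21} + \frac{64 \pi e^{- \frac{\omega}{4}}}{21}

Case ω < 0 (upper half-plane, counterclockwise contour ⇒ F(ω) = +2πi·ΣRes):
  Res_{z = 2 i} g(z) = \frac{4 i e^{2 \omega}}{21}
  Res_{z = \frac{i}{4}} g(z) = - \frac{32 i e^{\frac{\omega}{4}}}{21}
  F(ω) = 2πi·ΣRes = \frac{8 \pi \left(8 e^{\frac{\omega}{4}} - e^{2 \omega}\right)}{21}

Both cases combine into a single formula in |ω|:

F(ω) = - \frac{8 \pi e^{- 2 \left|{\omega}\right|}}{21} + \frac{64 \pi e^{- \frac{\left|{\omega}\right|}{4}}}{21}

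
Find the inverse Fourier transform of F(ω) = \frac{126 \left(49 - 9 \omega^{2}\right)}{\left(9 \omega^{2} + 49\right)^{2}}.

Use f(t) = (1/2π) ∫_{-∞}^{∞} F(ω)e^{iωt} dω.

f(t) = 7 e^{- \frac{7 \left|{t}\right|}{3}} \left|{t}\right|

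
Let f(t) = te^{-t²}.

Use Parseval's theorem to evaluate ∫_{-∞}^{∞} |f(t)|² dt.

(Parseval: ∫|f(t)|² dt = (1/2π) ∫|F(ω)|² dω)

∫|f(t)|² dt = \frac{\sqrt{2} \sqrt{\pi}}{8}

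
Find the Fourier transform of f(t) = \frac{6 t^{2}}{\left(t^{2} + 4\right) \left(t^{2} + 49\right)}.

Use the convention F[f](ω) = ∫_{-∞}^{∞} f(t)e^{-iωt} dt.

F(ω) = \frac{2 \pi \left(7 - 2 e^{5 \left|{\omega}\right|}\right) e^{- 7 \left|{\omega}\right|}}{15}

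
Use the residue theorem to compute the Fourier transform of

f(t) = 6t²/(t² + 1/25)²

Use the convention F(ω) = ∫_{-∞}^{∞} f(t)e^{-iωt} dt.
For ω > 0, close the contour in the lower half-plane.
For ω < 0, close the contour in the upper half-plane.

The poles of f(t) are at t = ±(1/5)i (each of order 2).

Let g(z) = f(z)e^{-iωz}; for large |z| the factor e^{-iωz} decays in the lower half-plane when ω > 0 and in the upper half-plane when ω < 0.

Case ω > 0 (lower half-plane, clockwise contour ⇒ F(ω) = -2πi·ΣRes):
  Res_{z = - \frac{i}{5}} g(z) = \frac{3 i \left(5 - \omega\right) e^{- \frac{\omega}{5}}}{2} (pole of order 2)
  F(ω) = -2πi·ΣRes = 3 \pi \left(5 - \omega\right) e^{- \frac{\omega}{5}}

Case ω < 0 (upper half-plane, counterclockwise contour ⇒ F(ω) = +2πi·ΣRes):
  Res_{z = \frac{i}{5}} g(z) = \frac{3 i \left(- \omega - 5\right) e^{\frac{\omega}{5}}}{2} (pole of order 2)
  F(ω) = 2πi·ΣRes = 3 \pi \left(\omega + 5\right) e^{\frac{\omega}{5}}

Both cases combine into a single formula in |ω|:

F(ω) = 3 \pi \left(5 - \left|{\omega}\right|\right) e^{- \frac{\left|{\omega}\right|}{5}}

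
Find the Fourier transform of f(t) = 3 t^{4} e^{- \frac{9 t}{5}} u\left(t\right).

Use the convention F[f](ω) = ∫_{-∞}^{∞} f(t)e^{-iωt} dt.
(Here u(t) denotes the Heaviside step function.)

F(ω) = \frac{225000}{\left(5 i \omega + 9\right)^{5}}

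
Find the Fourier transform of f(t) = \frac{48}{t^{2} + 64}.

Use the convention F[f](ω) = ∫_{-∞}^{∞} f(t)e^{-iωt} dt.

F(ω) = 6 \pi e^{- 8 \left|{\omega}\right|}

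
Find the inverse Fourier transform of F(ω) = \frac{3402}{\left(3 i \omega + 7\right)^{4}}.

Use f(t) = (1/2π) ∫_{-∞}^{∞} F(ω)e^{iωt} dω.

f(t) = 7 t^{3} e^{- \frac{7 t}{3}} u\left(t\right)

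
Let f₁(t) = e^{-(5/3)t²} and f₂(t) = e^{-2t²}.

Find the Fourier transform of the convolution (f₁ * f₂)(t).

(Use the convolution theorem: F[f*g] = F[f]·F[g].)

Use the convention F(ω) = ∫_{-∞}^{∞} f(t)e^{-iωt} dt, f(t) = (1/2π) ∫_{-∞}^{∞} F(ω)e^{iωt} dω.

F[f₁*f₂](ω) = \frac{\sqrt{30} \pi e^{- \frac{11 \omega^{2}}{40}}}{10}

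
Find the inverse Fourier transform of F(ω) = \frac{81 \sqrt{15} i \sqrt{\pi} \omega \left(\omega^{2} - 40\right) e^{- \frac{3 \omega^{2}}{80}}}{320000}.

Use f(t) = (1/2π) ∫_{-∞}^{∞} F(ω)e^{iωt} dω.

f(t) = 6 t^{3} e^{- \frac{20 t^{2}}{3}}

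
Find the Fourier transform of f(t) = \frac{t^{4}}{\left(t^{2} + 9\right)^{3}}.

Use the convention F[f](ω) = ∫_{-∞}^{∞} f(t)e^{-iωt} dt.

F(ω) = \frac{\pi \left(3 \omega^{2} - 5 \left|{\omega}\right| + 1\right) e^{- 3 \left|{\omega}\right|}}{8}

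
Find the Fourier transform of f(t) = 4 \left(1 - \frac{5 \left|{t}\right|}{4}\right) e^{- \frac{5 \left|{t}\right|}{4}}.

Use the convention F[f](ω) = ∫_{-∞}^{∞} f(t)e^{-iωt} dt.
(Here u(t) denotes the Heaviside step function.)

F(ω) = \frac{5120 \omega^{2}}{\left(16 \omega^{2} + 25\right)^{2}}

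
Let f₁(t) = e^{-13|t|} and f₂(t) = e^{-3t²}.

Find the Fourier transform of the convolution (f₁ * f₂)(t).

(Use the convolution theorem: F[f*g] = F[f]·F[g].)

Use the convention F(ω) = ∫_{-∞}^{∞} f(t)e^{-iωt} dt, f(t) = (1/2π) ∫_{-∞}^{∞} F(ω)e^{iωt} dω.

F[f₁*f₂](ω) = \frac{26 \sqrt{3} \sqrt{\pi} e^{- \frac{\omega^{2}}{12}}}{3 \left(\omega^{2} + 169\right)}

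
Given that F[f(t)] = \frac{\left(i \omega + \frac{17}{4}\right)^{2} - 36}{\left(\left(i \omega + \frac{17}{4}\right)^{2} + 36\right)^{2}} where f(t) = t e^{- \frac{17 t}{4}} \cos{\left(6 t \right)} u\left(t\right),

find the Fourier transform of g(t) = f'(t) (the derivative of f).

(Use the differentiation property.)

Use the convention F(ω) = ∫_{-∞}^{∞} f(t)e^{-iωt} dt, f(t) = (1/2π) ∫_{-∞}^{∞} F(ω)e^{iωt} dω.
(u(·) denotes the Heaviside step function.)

F[g](ω) = \frac{16 i \omega \left(\left(4 i \omega + 17\right)^{2} - 576\right)}{\left(\left(4 i \omega + 17\right)^{2} + 576\right)^{2}}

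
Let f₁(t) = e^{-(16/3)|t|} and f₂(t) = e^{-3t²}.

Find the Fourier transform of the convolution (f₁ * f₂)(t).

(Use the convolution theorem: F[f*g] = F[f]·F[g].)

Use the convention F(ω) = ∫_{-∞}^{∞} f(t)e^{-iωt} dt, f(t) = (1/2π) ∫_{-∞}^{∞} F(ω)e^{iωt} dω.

F[f₁*f₂](ω) = \frac{32 \sqrt{3} \sqrt{\pi} e^{- \frac{\omega^{2}}{12}}}{9 \omega^{2} + 256}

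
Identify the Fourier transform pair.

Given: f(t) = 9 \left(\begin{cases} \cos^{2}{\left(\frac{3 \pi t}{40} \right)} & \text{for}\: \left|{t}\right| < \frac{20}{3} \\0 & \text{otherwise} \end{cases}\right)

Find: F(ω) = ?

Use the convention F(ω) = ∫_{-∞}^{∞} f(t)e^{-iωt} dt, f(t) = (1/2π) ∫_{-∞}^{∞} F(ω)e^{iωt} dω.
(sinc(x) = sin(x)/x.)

F(ω) = - \frac{540 \pi^{2} \operatorname{sinc}{\left(\frac{20 \omega}{3} \right)}}{400 \omega^{2} - 9 \pi^{2}}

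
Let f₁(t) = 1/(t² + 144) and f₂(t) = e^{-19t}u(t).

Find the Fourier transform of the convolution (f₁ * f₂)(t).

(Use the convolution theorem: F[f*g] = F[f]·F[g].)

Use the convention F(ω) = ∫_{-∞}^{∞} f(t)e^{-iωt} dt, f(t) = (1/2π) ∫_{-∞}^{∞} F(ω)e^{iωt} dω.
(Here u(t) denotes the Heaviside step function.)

F[f₁*f₂](ω) = \frac{\pi e^{- 12 \left|{\omega}\right|}}{12 \left(i \omega + 19\right)}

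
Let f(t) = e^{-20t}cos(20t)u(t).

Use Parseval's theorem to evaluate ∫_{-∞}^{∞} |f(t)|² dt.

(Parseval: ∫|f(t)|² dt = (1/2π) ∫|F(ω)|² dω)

∫|f(t)|² dt = \frac{3}{160}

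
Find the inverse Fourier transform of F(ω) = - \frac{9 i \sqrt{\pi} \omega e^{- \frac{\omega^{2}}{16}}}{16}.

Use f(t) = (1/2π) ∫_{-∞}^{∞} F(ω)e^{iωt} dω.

f(t) = 9 t e^{- 4 t^{2}}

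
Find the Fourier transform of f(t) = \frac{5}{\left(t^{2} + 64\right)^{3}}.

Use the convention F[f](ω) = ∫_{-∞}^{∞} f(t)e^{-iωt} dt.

F(ω) = \frac{5 \pi \left(64 \omega^{2} + 24 \left|{\omega}\right| + 3\right) e^{- 8 \left|{\omega}\right|}}{262144}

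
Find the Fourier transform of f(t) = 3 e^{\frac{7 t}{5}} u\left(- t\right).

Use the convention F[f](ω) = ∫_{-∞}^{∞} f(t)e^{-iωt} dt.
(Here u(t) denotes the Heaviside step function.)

F(ω) = - \frac{15}{5 i \omega - 7}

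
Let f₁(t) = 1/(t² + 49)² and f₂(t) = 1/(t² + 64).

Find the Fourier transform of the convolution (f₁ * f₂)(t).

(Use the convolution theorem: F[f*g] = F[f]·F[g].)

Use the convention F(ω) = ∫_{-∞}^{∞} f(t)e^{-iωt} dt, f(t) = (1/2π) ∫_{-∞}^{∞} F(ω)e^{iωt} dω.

F[f₁*f₂](ω) = \frac{\pi^{2} \left(7 \left|{\omega}\right| + 1\right) e^{- 15 \left|{\omega}\right|}}{5488}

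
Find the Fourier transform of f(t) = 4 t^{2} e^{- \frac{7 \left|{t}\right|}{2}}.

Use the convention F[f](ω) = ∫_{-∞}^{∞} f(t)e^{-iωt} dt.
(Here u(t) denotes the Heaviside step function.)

F(ω) = \frac{896 \left(49 - 12 \omega^{2}\right)}{\left(4 \omega^{2} + 49\right)^{3}}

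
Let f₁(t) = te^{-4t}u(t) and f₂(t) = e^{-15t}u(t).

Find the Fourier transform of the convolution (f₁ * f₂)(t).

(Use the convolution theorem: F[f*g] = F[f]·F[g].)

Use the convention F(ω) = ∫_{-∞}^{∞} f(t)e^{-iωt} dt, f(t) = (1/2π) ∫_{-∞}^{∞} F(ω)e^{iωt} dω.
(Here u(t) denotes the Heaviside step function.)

F[f₁*f₂](ω) = \frac{1}{\left(i \omega + 4\right)^{2} \left(i \omega + 15\right)}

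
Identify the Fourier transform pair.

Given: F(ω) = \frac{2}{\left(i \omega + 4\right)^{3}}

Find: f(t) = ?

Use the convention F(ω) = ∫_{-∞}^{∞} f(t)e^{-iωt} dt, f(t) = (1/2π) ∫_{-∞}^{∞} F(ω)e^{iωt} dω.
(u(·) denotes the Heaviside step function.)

f(t) = t^{2} e^{- 4 t} u\left(t\right)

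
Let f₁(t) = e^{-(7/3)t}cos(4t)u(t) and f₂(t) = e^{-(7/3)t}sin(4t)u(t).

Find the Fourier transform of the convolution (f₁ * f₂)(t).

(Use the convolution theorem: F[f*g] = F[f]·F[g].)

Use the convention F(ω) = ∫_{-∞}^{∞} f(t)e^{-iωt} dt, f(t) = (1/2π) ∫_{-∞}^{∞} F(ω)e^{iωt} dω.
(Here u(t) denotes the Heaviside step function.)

F[f₁*f₂](ω) = \frac{108 \left(3 i \omega + 7\right)}{\left(\left(3 i \omega + 7\right)^{2} + 144\right)^{2}}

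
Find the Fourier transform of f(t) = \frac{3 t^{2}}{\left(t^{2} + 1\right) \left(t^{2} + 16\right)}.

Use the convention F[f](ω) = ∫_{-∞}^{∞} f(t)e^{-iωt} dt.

F(ω) = \frac{\pi \left(4 - e^{3 \left|{\omega}\right|}\right) e^{- 4 \left|{\omega}\right|}}{5}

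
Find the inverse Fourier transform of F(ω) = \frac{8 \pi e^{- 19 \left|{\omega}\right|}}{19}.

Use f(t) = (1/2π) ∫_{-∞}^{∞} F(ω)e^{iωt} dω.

f(t) = \frac{8}{t^{2} + 361}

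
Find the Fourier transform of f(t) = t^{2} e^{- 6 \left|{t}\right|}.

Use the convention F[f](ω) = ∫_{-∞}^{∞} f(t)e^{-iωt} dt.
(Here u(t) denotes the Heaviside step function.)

F(ω) = \frac{72 \left(12 - \omega^{2}\right)}{\left(\omega^{2} + 36\right)^{3}}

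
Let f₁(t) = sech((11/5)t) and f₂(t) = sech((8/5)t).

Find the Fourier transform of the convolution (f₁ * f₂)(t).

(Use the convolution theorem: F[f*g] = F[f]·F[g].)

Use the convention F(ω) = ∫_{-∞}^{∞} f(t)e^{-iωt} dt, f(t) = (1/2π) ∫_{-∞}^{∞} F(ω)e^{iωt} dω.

F[f₁*f₂](ω) = \frac{25 \pi^{2}}{88 \cosh{\left(\frac{5 \pi \omega}{22} \right)} \cosh{\left(\frac{5 \pi \omega}{16} \right)}}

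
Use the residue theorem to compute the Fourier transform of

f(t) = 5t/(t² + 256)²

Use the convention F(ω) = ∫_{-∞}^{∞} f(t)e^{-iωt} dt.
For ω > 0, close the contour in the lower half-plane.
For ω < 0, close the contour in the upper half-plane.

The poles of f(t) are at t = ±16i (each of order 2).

Let g(z) = f(z)e^{-iωz}; for large |z| the factor e^{-iωz} decays in the lower half-plane when ω > 0 and in the upper half-plane when ω < 0.

Case ω > 0 (lower half-plane, clockwise contour ⇒ F(ω) = -2πi·ΣRes):
  Res_{z = - 16 i} g(z) = \frac{5 \omega e^{- 16 \omega}}{64} (pole of order 2)
  F(ω) = -2πi·ΣRes = - \frac{5 i \pi \omega e^{- 16 \omega}}{32}

Case ω < 0 (upper half-plane, counterclockwise contour ⇒ F(ω) = +2πi·ΣRes):
  Res_{z = 16 i} g(z) = - \frac{5 \omega e^{16 \omega}}{64} (pole of order 2)
  F(ω) = 2πi·ΣRes = - \frac{5 i \pi \omega e^{16 \omega}}{32}

Both cases combine into a single formula in |ω|:

F(ω) = - \frac{5 i \pi \omega e^{- 16 \left|{\omega}\right|}}{32}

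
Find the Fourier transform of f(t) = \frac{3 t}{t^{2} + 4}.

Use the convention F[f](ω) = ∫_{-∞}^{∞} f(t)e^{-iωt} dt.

F(ω) = - 3 i \pi e^{- 2 \left|{\omega}\right|} \operatorname{sign}{\left(\omega \right)}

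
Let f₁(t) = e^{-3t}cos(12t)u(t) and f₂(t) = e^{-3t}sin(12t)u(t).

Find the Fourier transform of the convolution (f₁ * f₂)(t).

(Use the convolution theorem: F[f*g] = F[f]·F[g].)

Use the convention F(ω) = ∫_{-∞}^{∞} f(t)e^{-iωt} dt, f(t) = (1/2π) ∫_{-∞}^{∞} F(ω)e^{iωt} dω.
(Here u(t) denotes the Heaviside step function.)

F[f₁*f₂](ω) = \frac{12 \left(i \omega + 3\right)}{\left(\left(i \omega + 3\right)^{2} + 144\right)^{2}}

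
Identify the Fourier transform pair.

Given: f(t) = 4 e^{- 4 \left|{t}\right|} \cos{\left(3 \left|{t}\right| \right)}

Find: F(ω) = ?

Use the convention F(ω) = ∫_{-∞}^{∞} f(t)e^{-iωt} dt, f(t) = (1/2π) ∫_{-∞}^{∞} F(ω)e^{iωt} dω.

F(ω) = \frac{32 \left(\omega^{2} + 25\right)}{\omega^{4} + 14 \omega^{2} + 625}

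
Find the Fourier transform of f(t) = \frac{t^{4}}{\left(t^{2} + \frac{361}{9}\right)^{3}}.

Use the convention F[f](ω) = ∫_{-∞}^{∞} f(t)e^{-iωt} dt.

F(ω) = \frac{\pi \left(361 \omega^{2} - 285 \left|{\omega}\right| + 27\right) e^{- \frac{19 \left|{\omega}\right|}{3}}}{456}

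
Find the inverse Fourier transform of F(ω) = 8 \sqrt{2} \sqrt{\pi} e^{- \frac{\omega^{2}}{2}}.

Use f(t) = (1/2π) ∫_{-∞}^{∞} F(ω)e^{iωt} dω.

f(t) = 8 e^{- \frac{t^{2}}{2}}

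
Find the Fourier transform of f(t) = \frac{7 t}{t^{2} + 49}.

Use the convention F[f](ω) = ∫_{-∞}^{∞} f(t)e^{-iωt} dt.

F(ω) = - 7 i \pi e^{- 7 \left|{\omega}\right|} \operatorname{sign}{\left(\omega \right)}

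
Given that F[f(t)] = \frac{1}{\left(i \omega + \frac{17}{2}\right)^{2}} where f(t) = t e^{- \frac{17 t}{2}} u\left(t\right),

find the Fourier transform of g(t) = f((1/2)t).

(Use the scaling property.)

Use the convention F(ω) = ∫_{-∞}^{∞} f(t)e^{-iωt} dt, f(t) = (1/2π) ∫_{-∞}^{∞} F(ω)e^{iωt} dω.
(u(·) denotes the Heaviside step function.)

F[g](ω) = \frac{8}{\left(4 i \omega + 17\right)^{2}}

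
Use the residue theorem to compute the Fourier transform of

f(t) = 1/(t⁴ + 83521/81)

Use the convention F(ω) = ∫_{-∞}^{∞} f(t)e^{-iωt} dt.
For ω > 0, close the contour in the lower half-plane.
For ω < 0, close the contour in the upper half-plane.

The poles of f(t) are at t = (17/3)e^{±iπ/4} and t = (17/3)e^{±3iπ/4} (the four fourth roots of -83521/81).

Let g(z) = f(z)e^{-iωz}; for large |z| the factor e^{-iωz} decays in the lower half-plane when ω > 0 and in the upper half-plane when ω < 0.

Case ω > 0 (lower half-plane, clockwise contour ⇒ F(ω) = -2πi·ΣRes):
  Res_{z = - \frac{17 \sqrt{2}}{6} - \frac{17 \sqrt{2} i}{6}} g(z) = \frac{27 \sqrt{2} i \left(1 - i\right) e^{\frac{17 \sqrt{2} \omega \left(-1 + i\right)}{6}}}{39304}
  Res_{z = \frac{17 \sqrt{2}}{6} - \frac{17 \sqrt{2} i}{6}} g(z) = \frac{27 \sqrt{2} i \left(1 + i\right) e^{- \frac{17 \sqrt{2} \omega \left(1 + i\right)}{6}}}{39304}
  F(ω) = -2πi·ΣRes = \frac{27 \sqrt{2} \pi \left(1 - i\right) \left(e^{\frac{17 \sqrt{2} i \omega}{3}} + i\right) e^{- \frac{17 \sqrt{2} \omega \left(1 + i\right)}{6}}}{19652} = \frac{27 \pi e^{- \frac{17 \sqrt{2} \omega}{6}} \sin{\left(\frac{17 \sqrt{2} \omega}{6} + \frac{\pi}{4} \right)}}{4913}

Case ω < 0 (upper half-plane, counterclockwise contour ⇒ F(ω) = +2πi·ΣRes):
  Res_{z = \frac{17 \sqrt{2}}{6} + \frac{17 \sqrt{2} i}{6}} g(z) = \frac{27 \sqrt{2} i \left(-1 + i\right) e^{\frac{17 \sqrt{2} \omega \left(1 - i\right)}{6}}}{39304}
  Res_{z = - \frac{17 \sqrt{2}}{6} + \frac{17 \sqrt{2} i}{6}} g(z) = \frac{27 \sqrt{2} \left(1 - i\right) e^{\frac{17 \sqrt{2} \omega \left(1 + i\right)}{6}}}{39304}
  F(ω) = 2πi·ΣRes = - \frac{27 \sqrt{2} i \pi \left(i \left(1 - i\right) e^{\frac{17 \sqrt{2} \omega \left(1 - i\right)}{6}} - \left(1 - i\right) e^{\frac{17 \sqrt{2} \omega \left(1 + i\right)}{6}}\right)}{19652} = \frac{27 \pi e^{\frac{17 \sqrt{2} \omega}{6}} \cos{\left(\frac{17 \sqrt{2} \omega}{6} + \frac{\pi}{4} \right)}}{4913}

Both cases combine into a single formula in |ω|:

F(ω) = \frac{27 \pi e^{- \frac{17 \sqrt{2} \left|{\omega}\right|}{6}} \sin{\left(\frac{17 \sqrt{2} \left|{\omega}\right|}{6} + \frac{\pi}{4} \right)}}{4913}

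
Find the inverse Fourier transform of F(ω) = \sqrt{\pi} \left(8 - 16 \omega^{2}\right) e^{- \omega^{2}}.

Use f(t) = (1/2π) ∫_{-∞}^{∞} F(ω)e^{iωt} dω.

f(t) = 2 t^{2} e^{- \frac{t^{2}}{4}}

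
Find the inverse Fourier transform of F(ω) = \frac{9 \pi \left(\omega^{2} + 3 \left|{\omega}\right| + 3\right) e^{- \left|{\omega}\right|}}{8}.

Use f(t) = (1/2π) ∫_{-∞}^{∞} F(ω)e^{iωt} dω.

f(t) = \frac{9}{\left(t^{2} + 1\right)^{3}}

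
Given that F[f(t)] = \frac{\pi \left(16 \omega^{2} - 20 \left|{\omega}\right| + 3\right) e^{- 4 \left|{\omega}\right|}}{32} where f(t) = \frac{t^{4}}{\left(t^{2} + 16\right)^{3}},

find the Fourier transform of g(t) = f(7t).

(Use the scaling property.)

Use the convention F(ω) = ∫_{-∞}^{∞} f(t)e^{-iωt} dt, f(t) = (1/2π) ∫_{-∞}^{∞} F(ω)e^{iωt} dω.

F[g](ω) = \frac{\pi \left(16 \omega^{2} - 140 \left|{\omega}\right| + 147\right) e^{- \frac{4 \left|{\omega}\right|}{7}}}{10976}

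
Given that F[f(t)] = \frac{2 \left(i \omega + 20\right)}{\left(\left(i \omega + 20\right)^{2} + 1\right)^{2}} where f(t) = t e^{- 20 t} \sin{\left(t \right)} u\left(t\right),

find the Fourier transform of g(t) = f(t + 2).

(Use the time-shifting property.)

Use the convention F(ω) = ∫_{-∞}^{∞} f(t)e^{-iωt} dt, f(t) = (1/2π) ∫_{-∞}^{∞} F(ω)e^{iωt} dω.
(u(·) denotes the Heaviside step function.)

F[g](ω) = \frac{2 \left(i \omega + 20\right) e^{2 i \omega}}{\left(\left(i \omega + 20\right)^{2} + 1\right)^{2}}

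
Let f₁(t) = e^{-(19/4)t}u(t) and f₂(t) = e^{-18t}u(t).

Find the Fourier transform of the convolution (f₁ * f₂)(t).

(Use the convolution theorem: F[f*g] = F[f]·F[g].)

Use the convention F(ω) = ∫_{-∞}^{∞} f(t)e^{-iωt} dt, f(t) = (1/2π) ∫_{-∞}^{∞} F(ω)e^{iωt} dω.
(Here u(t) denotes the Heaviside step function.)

F[f₁*f₂](ω) = \frac{4}{\left(i \omega + 18\right) \left(4 i \omega + 19\right)}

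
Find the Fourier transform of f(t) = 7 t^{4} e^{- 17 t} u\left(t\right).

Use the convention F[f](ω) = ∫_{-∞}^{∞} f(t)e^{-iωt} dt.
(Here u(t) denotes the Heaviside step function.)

F(ω) = \frac{168}{\left(i \omega + 17\right)^{5}}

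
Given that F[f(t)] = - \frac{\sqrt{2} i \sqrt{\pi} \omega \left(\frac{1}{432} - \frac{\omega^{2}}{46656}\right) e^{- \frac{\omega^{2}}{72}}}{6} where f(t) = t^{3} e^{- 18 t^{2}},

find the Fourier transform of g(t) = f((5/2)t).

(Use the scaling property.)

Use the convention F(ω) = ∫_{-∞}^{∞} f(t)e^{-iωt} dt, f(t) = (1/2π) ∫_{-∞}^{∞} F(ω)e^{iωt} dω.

F[g](ω) = \frac{\sqrt{2} i \sqrt{\pi} \omega \left(\omega^{2} - 675\right) e^{- \frac{\omega^{2}}{450}}}{10935000}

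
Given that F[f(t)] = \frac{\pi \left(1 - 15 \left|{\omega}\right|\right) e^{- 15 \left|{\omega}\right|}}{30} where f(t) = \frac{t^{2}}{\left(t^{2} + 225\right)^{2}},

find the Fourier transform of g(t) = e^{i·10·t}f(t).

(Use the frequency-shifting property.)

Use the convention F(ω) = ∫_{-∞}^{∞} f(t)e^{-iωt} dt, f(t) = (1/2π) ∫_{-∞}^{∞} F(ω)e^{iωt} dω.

F[g](ω) = \frac{\pi \left(1 - 15 \left|{\omega - 10}\right|\right) e^{- 15 \left|{\omega - 10}\right|}}{30}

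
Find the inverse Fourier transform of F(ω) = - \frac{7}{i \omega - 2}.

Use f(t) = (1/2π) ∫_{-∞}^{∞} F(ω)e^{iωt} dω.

f(t) = 7 e^{2 t} u\left(- t\right)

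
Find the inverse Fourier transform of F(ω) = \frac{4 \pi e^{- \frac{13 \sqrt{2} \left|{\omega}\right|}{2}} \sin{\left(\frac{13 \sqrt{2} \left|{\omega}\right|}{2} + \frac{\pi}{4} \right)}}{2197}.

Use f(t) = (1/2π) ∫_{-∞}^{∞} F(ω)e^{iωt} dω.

f(t) = \frac{4}{t^{4} + 28561}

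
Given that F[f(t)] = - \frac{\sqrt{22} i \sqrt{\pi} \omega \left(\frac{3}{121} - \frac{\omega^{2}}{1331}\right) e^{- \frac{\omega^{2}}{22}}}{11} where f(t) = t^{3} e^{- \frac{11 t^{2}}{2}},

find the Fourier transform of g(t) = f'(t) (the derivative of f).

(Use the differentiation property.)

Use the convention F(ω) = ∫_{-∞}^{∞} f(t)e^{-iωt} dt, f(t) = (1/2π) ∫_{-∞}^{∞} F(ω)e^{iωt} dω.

F[g](ω) = \frac{\sqrt{22} \sqrt{\pi} \omega^{2} \left(33 - \omega^{2}\right) e^{- \frac{\omega^{2}}{22}}}{14641}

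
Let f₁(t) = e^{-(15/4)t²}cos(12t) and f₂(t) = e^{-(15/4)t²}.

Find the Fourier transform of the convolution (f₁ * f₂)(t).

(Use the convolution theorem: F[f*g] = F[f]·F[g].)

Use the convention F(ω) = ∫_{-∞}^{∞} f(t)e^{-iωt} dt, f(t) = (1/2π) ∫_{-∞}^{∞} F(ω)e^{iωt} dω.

F[f₁*f₂](ω) = \frac{2 \pi \left(e^{\frac{16 \omega}{5}} + 1\right) e^{- \frac{2 \omega^{2}}{15} - \frac{8 \omega}{5} - \frac{48}{5}}}{15}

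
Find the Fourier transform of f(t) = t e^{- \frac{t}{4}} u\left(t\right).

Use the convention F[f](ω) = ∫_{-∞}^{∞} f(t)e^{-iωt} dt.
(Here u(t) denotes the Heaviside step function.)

F(ω) = \frac{16}{\left(4 i \omega + 1\right)^{2}}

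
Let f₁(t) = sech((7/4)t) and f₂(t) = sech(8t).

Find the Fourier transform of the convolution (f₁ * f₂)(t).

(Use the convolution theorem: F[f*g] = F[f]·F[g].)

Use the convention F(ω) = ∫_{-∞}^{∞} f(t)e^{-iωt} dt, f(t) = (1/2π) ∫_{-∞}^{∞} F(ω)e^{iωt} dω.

F[f₁*f₂](ω) = \frac{\pi^{2}}{14 \cosh{\left(\frac{\pi \omega}{16} \right)} \cosh{\left(\frac{2 \pi \omega}{7} \right)}}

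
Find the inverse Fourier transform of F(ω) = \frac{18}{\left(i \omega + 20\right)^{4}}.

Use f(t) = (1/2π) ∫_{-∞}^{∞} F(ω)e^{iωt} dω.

f(t) = 3 t^{3} e^{- 20 t} u\left(t\right)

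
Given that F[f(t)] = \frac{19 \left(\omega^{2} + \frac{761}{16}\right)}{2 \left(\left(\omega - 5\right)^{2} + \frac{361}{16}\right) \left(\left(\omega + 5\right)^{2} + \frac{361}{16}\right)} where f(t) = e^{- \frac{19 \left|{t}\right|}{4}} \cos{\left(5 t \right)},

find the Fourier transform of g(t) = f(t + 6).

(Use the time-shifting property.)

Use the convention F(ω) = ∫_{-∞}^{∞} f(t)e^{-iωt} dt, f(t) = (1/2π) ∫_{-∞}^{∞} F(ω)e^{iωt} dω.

F[g](ω) = \frac{\left(2432 \omega^{2} + 115672\right) e^{6 i \omega}}{256 \omega^{4} - 1248 \omega^{2} + 579121}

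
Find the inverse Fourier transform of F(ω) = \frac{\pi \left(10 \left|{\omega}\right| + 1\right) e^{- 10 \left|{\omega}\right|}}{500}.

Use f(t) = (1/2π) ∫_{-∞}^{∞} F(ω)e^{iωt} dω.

f(t) = \frac{4}{\left(t^{2} + 100\right)^{2}}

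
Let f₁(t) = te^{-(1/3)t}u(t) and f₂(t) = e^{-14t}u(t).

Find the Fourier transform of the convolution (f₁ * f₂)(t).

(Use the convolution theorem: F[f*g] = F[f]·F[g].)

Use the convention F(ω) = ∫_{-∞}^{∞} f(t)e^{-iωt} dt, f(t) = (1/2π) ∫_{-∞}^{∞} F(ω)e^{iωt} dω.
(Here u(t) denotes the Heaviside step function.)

F[f₁*f₂](ω) = \frac{9}{\left(i \omega + 14\right) \left(3 i \omega + 1\right)^{2}}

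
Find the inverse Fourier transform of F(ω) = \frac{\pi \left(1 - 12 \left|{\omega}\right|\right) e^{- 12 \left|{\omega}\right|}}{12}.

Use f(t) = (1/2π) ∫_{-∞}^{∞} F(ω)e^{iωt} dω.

f(t) = \frac{2 t^{2}}{\left(t^{2} + 144\right)^{2}}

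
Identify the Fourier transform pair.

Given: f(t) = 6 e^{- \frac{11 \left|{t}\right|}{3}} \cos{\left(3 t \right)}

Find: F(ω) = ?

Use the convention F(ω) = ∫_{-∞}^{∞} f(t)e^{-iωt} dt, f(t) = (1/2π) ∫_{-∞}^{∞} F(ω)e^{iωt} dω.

F(ω) = \frac{396 \left(9 \omega^{2} + 202\right)}{81 \omega^{4} + 720 \omega^{2} + 40804}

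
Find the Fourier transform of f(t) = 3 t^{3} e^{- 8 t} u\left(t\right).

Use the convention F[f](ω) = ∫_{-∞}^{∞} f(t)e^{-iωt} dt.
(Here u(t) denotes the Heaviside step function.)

F(ω) = \frac{18}{\left(i \omega + 8\right)^{4}}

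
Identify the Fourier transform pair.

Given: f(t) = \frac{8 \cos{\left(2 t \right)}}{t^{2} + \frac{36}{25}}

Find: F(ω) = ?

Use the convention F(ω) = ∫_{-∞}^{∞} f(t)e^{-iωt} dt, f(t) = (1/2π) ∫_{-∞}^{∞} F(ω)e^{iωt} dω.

F(ω) = \frac{10 \pi e^{- \frac{6 \left|{\omega + 2}\right|}{5}}}{3} + \frac{10 \pi e^{- \frac{6 \left|{\omega - 2}\right|}{5}}}{3}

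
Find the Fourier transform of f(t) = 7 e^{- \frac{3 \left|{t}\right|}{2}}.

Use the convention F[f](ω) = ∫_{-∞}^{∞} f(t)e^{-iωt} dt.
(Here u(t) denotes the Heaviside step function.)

F(ω) = \frac{84}{4 \omega^{2} + 9}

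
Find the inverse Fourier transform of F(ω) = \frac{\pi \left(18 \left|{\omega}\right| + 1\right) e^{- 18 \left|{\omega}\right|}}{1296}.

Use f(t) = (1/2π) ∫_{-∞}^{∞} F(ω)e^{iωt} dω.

f(t) = \frac{9}{\left(t^{2} + 324\right)^{2}}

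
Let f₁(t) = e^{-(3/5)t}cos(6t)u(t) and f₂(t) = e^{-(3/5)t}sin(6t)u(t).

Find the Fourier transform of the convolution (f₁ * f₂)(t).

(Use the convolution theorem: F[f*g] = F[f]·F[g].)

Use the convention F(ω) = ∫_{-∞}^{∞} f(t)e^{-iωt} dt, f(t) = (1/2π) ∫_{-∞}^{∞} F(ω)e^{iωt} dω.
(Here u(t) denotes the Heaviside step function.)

F[f₁*f₂](ω) = \frac{750 \left(5 i \omega + 3\right)}{\left(\left(5 i \omega + 3\right)^{2} + 900\right)^{2}}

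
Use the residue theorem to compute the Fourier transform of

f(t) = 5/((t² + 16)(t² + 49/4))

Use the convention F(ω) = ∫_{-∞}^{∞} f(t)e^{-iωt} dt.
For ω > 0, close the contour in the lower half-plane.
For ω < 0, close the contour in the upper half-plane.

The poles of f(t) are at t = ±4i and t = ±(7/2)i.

Let g(z) = f(z)e^{-iωz}; for large |z| the factor e^{-iωz} decays in the lower half-plane when ω > 0 and in the upper half-plane when ω < 0.

Case ω > 0 (lower half-plane, clockwise contour ⇒ F(ω) = -2πi·ΣRes):
  Res_{z = - 4 i} g(z) = - \frac{i e^{- 4 \omega}}{6}
  Res_{z = - \frac{7 i}{2}} g(z) = \frac{4 i e^{- \frac{7 \omega}{2}}}{21}
  F(ω) = -2πi·ΣRes = - \frac{\pi e^{- 4 \omega}}{3} + \frac{8 \pi e^{- \frac{7 \omega}{2}}}{21}

Case ω < 0 (upper half-plane, counterclockwise contour ⇒ F(ω) = +2πi·ΣRes):
  Res_{z = 4 i} g(z) = \frac{i e^{4 \omega}}{6}
  Res_{z = \frac{7 i}{2}} g(z) = - \frac{4 i e^{\frac{7 \omega}{2}}}{21}
  F(ω) = 2πi·ΣRes = \frac{\pi \left(8 e^{\frac{7 \omega}{2}} - 7 e^{4 \omega}\right)}{21}

Both cases combine into a single formula in |ω|:

F(ω) = - \frac{\pi e^{- 4 \left|{\omega}\right|}}{3} + \frac{8 \pi e^{- \frac{7 \left|{\omega}\right|}{2}}}{21}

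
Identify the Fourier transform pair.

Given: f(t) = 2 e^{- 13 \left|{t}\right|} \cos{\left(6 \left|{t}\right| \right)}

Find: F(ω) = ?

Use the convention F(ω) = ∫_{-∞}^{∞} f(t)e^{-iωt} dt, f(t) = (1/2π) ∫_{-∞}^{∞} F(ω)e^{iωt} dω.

F(ω) = \frac{52 \left(\omega^{2} + 205\right)}{\omega^{4} + 266 \omega^{2} + 42025}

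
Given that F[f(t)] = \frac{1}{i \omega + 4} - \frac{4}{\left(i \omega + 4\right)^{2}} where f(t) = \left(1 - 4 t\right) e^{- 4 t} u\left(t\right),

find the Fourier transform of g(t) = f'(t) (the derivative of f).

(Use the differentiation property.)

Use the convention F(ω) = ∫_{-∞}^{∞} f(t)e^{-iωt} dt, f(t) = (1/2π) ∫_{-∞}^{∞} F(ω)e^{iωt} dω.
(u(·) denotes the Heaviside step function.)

F[g](ω) = \frac{\omega^{2}}{\omega^{2} - 8 i \omega - 16}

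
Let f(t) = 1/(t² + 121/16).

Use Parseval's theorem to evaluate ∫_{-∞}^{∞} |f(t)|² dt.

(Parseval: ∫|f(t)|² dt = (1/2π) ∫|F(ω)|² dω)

∫|f(t)|² dt = \frac{32 \pi}{1331}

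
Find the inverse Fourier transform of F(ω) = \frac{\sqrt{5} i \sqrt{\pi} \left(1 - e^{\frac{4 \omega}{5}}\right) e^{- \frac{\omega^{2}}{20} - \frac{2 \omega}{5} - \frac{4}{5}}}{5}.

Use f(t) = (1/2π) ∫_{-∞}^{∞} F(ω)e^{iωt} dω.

f(t) = 2 e^{- 5 t^{2}} \sin{\left(4 t \right)}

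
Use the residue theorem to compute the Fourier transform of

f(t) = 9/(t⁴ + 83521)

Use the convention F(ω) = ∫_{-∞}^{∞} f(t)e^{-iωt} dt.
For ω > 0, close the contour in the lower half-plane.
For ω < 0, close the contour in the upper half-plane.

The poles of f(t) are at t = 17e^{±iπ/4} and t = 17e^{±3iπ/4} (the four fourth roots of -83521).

Let g(z) = f(z)e^{-iωz}; for large |z| the factor e^{-iωz} decays in the lower half-plane when ω > 0 and in the upper half-plane when ω < 0.

Case ω > 0 (lower half-plane, clockwise contour ⇒ F(ω) = -2πi·ΣRes):
  Res_{z = - \frac{17 \sqrt{2}}{2} - \frac{17 \sqrt{2} i}{2}} g(z) = \frac{9 \sqrt{2} i \left(1 - i\right) e^{\frac{17 \sqrt{2} \omega \left(-1 + i\right)}{2}}}{39304}
  Res_{z = \frac{17 \sqrt{2}}{2} - \frac{17 \sqrt{2} i}{2}} g(z) = \frac{9 \sqrt{2} i \left(1 + i\right) e^{- \frac{17 \sqrt{2} \omega \left(1 + i\right)}{2}}}{39304}
  F(ω) = -2πi·ΣRes = \frac{9 \sqrt{2} \pi \left(1 - i\right) \left(e^{17 \sqrt{2} i \omega} + i\right) e^{- \frac{17 \sqrt{2} \omega \left(1 + i\right)}{2}}}{19652} = \frac{9 \pi e^{- \frac{17 \sqrt{2} \omega}{2}} \sin{\left(\frac{17 \sqrt{2} \omega}{2} + \frac{\pi}{4} \right)}}{4913}

Case ω < 0 (upper half-plane, counterclockwise contour ⇒ F(ω) = +2πi·ΣRes):
  Res_{z = \frac{17 \sqrt{2}}{2} + \frac{17 \sqrt{2} i}{2}} g(z) = \frac{9 \sqrt{2} i \left(-1 + i\right) e^{\frac{17 \sqrt{2} \omega \left(1 - i\right)}{2}}}{39304}
  Res_{z = - \frac{17 \sqrt{2}}{2} + \frac{17 \sqrt{2} i}{2}} g(z) = \frac{9 \sqrt{2} \left(1 - i\right) e^{\frac{17 \sqrt{2} \omega \left(1 + i\right)}{2}}}{39304}
  F(ω) = 2πi·ΣRes = - \frac{9 \sqrt{2} i \pi \left(i \left(1 - i\right) e^{\frac{17 \sqrt{2} \omega \left(1 - i\right)}{2}} - \left(1 - i\right) e^{\frac{17 \sqrt{2} \omega \left(1 + i\right)}{2}}\right)}{19652} = \frac{9 \pi e^{\frac{17 \sqrt{2} \omega}{2}} \cos{\left(\frac{17 \sqrt{2} \omega}{2} + \frac{\pi}{4} \right)}}{4913}

Both cases combine into a single formula in |ω|:

F(ω) = \frac{9 \pi e^{- \frac{17 \sqrt{2} \left|{\omega}\right|}{2}} \sin{\left(\frac{17 \sqrt{2} \left|{\omega}\right|}{2} + \frac{\pi}{4} \right)}}{4913}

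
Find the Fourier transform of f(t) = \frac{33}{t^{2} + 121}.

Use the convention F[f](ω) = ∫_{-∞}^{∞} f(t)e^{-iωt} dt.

F(ω) = 3 \pi e^{- 11 \left|{\omega}\right|}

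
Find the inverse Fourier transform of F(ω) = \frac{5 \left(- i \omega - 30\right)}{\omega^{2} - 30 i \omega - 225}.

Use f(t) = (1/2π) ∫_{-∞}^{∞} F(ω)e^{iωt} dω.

f(t) = 5 \left(15 t + 1\right) e^{- 15 t} u\left(t\right)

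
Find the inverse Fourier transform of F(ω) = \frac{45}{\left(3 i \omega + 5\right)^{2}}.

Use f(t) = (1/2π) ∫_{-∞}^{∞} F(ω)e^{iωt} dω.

f(t) = 5 t e^{- \frac{5 t}{3}} u\left(t\right)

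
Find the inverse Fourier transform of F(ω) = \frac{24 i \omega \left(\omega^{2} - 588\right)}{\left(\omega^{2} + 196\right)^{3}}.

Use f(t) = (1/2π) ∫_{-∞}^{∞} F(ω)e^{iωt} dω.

f(t) = 6 t e^{- 14 \left|{t}\right|} \left|{t}\right|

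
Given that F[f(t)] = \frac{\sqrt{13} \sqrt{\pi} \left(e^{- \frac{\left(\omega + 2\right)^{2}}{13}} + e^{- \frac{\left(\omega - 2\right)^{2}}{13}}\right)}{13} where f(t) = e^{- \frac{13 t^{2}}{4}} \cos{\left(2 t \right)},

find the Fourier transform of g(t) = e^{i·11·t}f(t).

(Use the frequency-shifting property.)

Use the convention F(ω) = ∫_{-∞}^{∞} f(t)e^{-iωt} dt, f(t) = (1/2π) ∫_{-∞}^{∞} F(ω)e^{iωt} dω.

F[g](ω) = \frac{\sqrt{13} \sqrt{\pi} \left(e^{\frac{18 \omega}{13} + 13} + e^{2 \omega + \frac{81}{13}}\right) e^{- \frac{\omega^{2}}{13} - \frac{250}{13}}}{13}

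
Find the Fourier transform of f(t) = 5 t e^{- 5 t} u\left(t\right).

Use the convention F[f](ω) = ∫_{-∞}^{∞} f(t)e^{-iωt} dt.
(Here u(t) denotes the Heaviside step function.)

F(ω) = \frac{5}{\left(i \omega + 5\right)^{2}}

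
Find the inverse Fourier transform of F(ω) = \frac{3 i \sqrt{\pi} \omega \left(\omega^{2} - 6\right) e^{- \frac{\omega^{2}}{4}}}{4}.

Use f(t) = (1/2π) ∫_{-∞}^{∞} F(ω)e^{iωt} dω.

f(t) = 6 t^{3} e^{- t^{2}}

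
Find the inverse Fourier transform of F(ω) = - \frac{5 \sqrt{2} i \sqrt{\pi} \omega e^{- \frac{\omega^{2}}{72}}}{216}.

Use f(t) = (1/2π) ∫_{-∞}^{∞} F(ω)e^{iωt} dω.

f(t) = 5 t e^{- 18 t^{2}}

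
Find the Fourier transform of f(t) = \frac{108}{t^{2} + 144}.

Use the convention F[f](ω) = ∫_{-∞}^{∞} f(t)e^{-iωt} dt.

F(ω) = 9 \pi e^{- 12 \left|{\omega}\right|}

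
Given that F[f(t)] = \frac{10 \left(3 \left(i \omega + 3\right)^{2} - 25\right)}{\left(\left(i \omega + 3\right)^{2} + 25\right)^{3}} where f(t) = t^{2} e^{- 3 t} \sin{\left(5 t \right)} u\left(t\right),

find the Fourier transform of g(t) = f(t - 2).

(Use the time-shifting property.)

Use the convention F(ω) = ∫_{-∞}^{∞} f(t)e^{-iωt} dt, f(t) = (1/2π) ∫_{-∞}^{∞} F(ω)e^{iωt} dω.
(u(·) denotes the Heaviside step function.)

F[g](ω) = \frac{10 \left(3 \left(i \omega + 3\right)^{2} - 25\right) e^{- 2 i \omega}}{\left(\left(i \omega + 3\right)^{2} + 25\right)^{3}}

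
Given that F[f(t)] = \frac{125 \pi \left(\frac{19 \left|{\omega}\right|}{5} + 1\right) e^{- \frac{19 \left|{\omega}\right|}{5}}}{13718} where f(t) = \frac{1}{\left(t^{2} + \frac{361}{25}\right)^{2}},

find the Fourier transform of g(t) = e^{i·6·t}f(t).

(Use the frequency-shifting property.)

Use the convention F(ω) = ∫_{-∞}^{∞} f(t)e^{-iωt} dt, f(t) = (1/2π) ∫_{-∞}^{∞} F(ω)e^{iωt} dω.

F[g](ω) = \frac{25 \pi \left(19 \left|{\omega - 6}\right| + 5\right) e^{- \frac{19 \left|{\omega - 6}\right|}{5}}}{13718}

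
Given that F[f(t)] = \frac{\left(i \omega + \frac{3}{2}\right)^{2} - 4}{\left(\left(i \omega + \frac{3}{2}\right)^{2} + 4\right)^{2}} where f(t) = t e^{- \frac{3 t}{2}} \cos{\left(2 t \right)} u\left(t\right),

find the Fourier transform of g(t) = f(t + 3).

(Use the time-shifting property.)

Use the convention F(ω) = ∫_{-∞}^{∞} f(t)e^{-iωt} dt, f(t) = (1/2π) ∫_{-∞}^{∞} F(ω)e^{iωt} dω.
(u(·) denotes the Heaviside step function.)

F[g](ω) = \frac{4 \left(\left(2 i \omega + 3\right)^{2} - 16\right) e^{3 i \omega}}{\left(\left(2 i \omega + 3\right)^{2} + 16\right)^{2}}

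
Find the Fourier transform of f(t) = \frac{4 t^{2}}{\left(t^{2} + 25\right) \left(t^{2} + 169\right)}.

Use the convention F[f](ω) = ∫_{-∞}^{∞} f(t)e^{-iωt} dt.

F(ω) = \frac{\pi \left(13 - 5 e^{8 \left|{\omega}\right|}\right) e^{- 13 \left|{\omega}\right|}}{36}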